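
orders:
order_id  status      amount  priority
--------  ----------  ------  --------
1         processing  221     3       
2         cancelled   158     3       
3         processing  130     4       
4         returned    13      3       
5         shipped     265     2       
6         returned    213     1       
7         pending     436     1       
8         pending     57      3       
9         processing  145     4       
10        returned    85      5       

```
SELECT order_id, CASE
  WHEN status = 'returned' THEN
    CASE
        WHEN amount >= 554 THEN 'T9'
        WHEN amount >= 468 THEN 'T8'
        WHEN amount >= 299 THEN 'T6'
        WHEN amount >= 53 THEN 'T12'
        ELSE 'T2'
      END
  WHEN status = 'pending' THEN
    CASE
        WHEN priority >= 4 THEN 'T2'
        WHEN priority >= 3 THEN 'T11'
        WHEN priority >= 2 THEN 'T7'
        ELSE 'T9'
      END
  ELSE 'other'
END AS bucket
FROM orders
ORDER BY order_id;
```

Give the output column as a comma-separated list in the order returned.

order_id=1: status='processing' → outer ELSE → other
order_id=2: status='cancelled' → outer ELSE → other
order_id=3: status='processing' → outer ELSE → other
order_id=4: status='returned' → inner[ELSE] → T2
order_id=5: status='shipped' → outer ELSE → other
order_id=6: status='returned' → inner[amount >= 53] → T12
order_id=7: status='pending' → inner[ELSE] → T9
order_id=8: status='pending' → inner[priority >= 3] → T11
order_id=9: status='processing' → outer ELSE → other
order_id=10: status='returned' → inner[amount >= 53] → T12

other, other, other, T2, other, T12, T9, T11, other, T12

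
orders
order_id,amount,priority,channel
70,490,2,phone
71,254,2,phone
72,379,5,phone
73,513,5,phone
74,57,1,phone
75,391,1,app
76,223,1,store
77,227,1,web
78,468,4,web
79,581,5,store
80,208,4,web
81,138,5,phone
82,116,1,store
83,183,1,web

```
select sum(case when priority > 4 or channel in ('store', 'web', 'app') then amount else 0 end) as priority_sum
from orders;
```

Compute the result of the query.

3427

order_id=70: ✗
order_id=71: ✗
order_id=72: ✓ → 379
order_id=73: ✓ → 513
order_id=74: ✗
order_id=75: ✓ → 391
order_id=76: ✓ → 223
order_id=77: ✓ → 227
order_id=78: ✓ → 468
order_id=79: ✓ → 581
order_id=80: ✓ → 208
order_id=81: ✓ → 138
order_id=82: ✓ → 116
order_id=83: ✓ → 183
priority_sum = 379 + 513 + 391 + 223 + 227 + 468 + 581 + 208 + 138 + 116 + 183 = 3427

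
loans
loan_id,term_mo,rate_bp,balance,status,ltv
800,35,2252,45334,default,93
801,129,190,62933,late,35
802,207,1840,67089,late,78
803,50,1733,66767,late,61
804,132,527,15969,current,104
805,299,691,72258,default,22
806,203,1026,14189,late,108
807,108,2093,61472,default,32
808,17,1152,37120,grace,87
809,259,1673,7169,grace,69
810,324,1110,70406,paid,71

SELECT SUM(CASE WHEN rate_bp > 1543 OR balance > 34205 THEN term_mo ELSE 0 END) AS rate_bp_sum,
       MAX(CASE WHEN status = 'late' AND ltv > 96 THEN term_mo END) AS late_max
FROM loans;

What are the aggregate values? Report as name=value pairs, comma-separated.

rate_bp_sum=1428, late_max=203

[rate_bp_sum: rate_bp > 1543 OR balance > 34205]
loan_id=800: ✓ → 35
loan_id=801: ✓ → 129
loan_id=802: ✓ → 207
loan_id=803: ✓ → 50
loan_id=804: ✗
loan_id=805: ✓ → 299
loan_id=806: ✗
loan_id=807: ✓ → 108
loan_id=808: ✓ → 17
loan_id=809: ✓ → 259
loan_id=810: ✓ → 324
rate_bp_sum = 35 + 129 + 207 + 50 + 299 + 108 + 17 + 259 + 324 = 1428
—
[late_max: status = 'late' AND ltv > 96]
loan_id=800: ✗
loan_id=801: ✗
loan_id=802: ✗
loan_id=803: ✗
loan_id=804: ✗
loan_id=805: ✗
loan_id=806: ✓ → 203
loan_id=807: ✗
loan_id=808: ✗
loan_id=809: ✗
loan_id=810: ✗
late_max = MAX(203) = 203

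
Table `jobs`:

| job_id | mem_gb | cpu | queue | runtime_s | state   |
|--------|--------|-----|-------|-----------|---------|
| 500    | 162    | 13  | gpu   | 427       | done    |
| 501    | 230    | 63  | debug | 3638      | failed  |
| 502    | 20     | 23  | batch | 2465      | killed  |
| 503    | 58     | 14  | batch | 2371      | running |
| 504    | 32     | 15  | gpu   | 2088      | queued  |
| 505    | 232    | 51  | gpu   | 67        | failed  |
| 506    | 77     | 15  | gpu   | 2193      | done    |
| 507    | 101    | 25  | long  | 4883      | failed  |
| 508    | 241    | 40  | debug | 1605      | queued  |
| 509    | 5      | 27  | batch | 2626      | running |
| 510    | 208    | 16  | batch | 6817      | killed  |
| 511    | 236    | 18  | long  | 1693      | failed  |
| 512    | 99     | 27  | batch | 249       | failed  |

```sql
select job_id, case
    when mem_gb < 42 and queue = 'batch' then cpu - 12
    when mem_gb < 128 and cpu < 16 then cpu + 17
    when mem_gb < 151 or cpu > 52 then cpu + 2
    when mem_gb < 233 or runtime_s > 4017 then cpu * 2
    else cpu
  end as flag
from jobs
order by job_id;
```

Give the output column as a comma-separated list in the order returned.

job_id=500: mem_gb < 233 or runtime_s > 4017 → 26
job_id=501: mem_gb < 151 or cpu > 52 → 65
job_id=502: mem_gb < 42 and queue = 'batch' → 11
job_id=503: mem_gb < 128 and cpu < 16 → 31
job_id=504: mem_gb < 128 and cpu < 16 → 32
job_id=505: mem_gb < 233 or runtime_s > 4017 → 102
job_id=506: mem_gb < 128 and cpu < 16 → 32
job_id=507: mem_gb < 151 or cpu > 52 → 27
job_id=508: ELSE → 40
job_id=509: mem_gb < 42 and queue = 'batch' → 15
job_id=510: mem_gb < 233 or runtime_s > 4017 → 32
job_id=511: ELSE → 18
job_id=512: mem_gb < 151 or cpu > 52 → 29

26, 65, 11, 31, 32, 102, 32, 27, 40, 15, 32, 18, 29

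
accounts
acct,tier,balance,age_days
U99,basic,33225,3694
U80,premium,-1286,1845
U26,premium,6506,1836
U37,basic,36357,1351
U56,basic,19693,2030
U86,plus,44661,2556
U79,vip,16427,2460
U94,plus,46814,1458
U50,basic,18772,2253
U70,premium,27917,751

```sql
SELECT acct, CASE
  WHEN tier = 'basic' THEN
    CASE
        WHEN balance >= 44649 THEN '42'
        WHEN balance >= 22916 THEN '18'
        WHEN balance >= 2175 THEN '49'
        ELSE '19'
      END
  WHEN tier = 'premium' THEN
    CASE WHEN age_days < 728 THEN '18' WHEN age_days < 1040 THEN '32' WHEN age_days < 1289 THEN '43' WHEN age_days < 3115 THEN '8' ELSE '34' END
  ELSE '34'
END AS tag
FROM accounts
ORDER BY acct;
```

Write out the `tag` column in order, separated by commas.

acct=U26: tier='premium' → inner[age_days < 3115] → 8
acct=U37: tier='basic' → inner[balance >= 22916] → 18
acct=U50: tier='basic' → inner[balance >= 2175] → 49
acct=U56: tier='basic' → inner[balance >= 2175] → 49
acct=U70: tier='premium' → inner[age_days < 1040] → 32
acct=U79: tier='vip' → outer ELSE → 34
acct=U80: tier='premium' → inner[age_days < 3115] → 8
acct=U86: tier='plus' → outer ELSE → 34
acct=U94: tier='plus' → outer ELSE → 34
acct=U99: tier='basic' → inner[balance >= 22916] → 18

8, 18, 49, 49, 32, 34, 8, 34, 34, 18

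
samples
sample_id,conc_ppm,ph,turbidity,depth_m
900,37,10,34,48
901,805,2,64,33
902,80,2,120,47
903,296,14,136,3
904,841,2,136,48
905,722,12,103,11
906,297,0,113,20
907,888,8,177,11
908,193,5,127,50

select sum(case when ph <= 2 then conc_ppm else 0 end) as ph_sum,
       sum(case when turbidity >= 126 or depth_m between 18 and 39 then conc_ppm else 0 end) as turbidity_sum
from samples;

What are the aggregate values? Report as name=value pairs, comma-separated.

[ph_sum: ph <= 2]
sample_id=900: ✗
sample_id=901: ✓ → 805
sample_id=902: ✓ → 80
sample_id=903: ✗
sample_id=904: ✓ → 841
sample_id=905: ✗
sample_id=906: ✓ → 297
sample_id=907: ✗
sample_id=908: ✗
ph_sum = 805 + 80 + 841 + 297 = 2023
—
[turbidity_sum: turbidity >= 126 or depth_m between 18 and 39]
sample_id=900: ✗
sample_id=901: ✓ → 805
sample_id=902: ✗
sample_id=903: ✓ → 296
sample_id=904: ✓ → 841
sample_id=905: ✗
sample_id=906: ✓ → 297
sample_id=907: ✓ → 888
sample_id=908: ✓ → 193
turbidity_sum = 805 + 296 + 841 + 297 + 888 + 193 = 3320

ph_sum=2023, turbidity_sum=3320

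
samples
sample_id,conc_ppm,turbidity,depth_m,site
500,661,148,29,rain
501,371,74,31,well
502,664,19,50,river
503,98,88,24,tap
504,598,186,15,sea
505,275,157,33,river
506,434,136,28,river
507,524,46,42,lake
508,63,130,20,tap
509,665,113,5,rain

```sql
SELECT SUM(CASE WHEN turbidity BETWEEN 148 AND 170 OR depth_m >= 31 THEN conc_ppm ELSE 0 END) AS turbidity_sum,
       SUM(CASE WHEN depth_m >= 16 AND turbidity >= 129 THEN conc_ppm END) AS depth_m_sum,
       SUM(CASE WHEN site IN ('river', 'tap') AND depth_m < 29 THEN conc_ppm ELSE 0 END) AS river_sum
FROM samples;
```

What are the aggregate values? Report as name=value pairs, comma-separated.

[turbidity_sum: turbidity BETWEEN 148 AND 170 OR depth_m >= 31]
sample_id=500: ✓ → 661
sample_id=501: ✓ → 371
sample_id=502: ✓ → 664
sample_id=503: ✗
sample_id=504: ✗
sample_id=505: ✓ → 275
sample_id=506: ✗
sample_id=507: ✓ → 524
sample_id=508: ✗
sample_id=509: ✗
turbidity_sum = 661 + 371 + 664 + 275 + 524 = 2495
—
[depth_m_sum: depth_m >= 16 AND turbidity >= 129]
sample_id=500: ✓ → 661
sample_id=501: ✗
sample_id=502: ✗
sample_id=503: ✗
sample_id=504: ✗
sample_id=505: ✓ → 275
sample_id=506: ✓ → 434
sample_id=507: ✗
sample_id=508: ✓ → 63
sample_id=509: ✗
depth_m_sum = 661 + 275 + 434 + 63 = 1433
—
[river_sum: site IN ('river', 'tap') AND depth_m < 29]
sample_id=500: ✗
sample_id=501: ✗
sample_id=502: ✗
sample_id=503: ✓ → 98
sample_id=504: ✗
sample_id=505: ✗
sample_id=506: ✓ → 434
sample_id=507: ✗
sample_id=508: ✓ → 63
sample_id=509: ✗
river_sum = 98 + 434 + 63 = 595

turbidity_sum=2495, depth_m_sum=1433, river_sum=595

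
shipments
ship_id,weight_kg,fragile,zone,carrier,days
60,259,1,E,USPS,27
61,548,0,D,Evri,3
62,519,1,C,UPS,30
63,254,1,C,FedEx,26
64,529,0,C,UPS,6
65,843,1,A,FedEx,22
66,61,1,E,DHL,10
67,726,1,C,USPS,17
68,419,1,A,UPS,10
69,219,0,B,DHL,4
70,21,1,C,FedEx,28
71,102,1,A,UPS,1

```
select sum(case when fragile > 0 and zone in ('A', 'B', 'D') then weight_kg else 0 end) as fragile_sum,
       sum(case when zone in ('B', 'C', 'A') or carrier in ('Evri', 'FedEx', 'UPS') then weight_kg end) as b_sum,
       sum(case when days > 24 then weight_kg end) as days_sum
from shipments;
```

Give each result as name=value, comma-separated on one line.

fragile_sum=1364, b_sum=4180, days_sum=1053

[fragile_sum: fragile > 0 and zone in ('A', 'B', 'D')]
ship_id=60: ✗
ship_id=61: ✗
ship_id=62: ✗
ship_id=63: ✗
ship_id=64: ✗
ship_id=65: ✓ → 843
ship_id=66: ✗
ship_id=67: ✗
ship_id=68: ✓ → 419
ship_id=69: ✗
ship_id=70: ✗
ship_id=71: ✓ → 102
fragile_sum = 843 + 419 + 102 = 1364
—
[b_sum: zone in ('B', 'C', 'A') or carrier in ('Evri', 'FedEx', 'UPS')]
ship_id=60: ✗
ship_id=61: ✓ → 548
ship_id=62: ✓ → 519
ship_id=63: ✓ → 254
ship_id=64: ✓ → 529
ship_id=65: ✓ → 843
ship_id=66: ✗
ship_id=67: ✓ → 726
ship_id=68: ✓ → 419
ship_id=69: ✓ → 219
ship_id=70: ✓ → 21
ship_id=71: ✓ → 102
b_sum = 548 + 519 + 254 + 529 + 843 + 726 + 419 + 219 + 21 + 102 = 4180
—
[days_sum: days > 24]
ship_id=60: ✓ → 259
ship_id=61: ✗
ship_id=62: ✓ → 519
ship_id=63: ✓ → 254
ship_id=64: ✗
ship_id=65: ✗
ship_id=66: ✗
ship_id=67: ✗
ship_id=68: ✗
ship_id=69: ✗
ship_id=70: ✓ → 21
ship_id=71: ✗
days_sum = 259 + 519 + 254 + 21 = 1053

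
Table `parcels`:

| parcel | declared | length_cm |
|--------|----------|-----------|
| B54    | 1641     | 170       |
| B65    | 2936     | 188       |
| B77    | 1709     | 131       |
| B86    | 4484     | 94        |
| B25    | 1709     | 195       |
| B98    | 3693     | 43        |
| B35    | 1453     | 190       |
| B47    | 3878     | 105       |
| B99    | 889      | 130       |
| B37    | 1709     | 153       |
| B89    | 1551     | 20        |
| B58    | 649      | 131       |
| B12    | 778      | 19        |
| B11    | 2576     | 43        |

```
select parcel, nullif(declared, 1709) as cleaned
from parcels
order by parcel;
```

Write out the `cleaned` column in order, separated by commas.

parcel=B11: declared=2576 vs 1709: differ → 2576
parcel=B12: declared=778 vs 1709: differ → 778
parcel=B25: declared=1709 vs 1709: equal → NULL
parcel=B35: declared=1453 vs 1709: differ → 1453
parcel=B37: declared=1709 vs 1709: equal → NULL
parcel=B47: declared=3878 vs 1709: differ → 3878
parcel=B54: declared=1641 vs 1709: differ → 1641
parcel=B58: declared=649 vs 1709: differ → 649
parcel=B65: declared=2936 vs 1709: differ → 2936
parcel=B77: declared=1709 vs 1709: equal → NULL
parcel=B86: declared=4484 vs 1709: differ → 4484
parcel=B89: declared=1551 vs 1709: differ → 1551
parcel=B98: declared=3693 vs 1709: differ → 3693
parcel=B99: declared=889 vs 1709: differ → 889

2576, 778, NULL, 1453, NULL, 3878, 1641, 649, 2936, NULL, 4484, 1551, 3693, 889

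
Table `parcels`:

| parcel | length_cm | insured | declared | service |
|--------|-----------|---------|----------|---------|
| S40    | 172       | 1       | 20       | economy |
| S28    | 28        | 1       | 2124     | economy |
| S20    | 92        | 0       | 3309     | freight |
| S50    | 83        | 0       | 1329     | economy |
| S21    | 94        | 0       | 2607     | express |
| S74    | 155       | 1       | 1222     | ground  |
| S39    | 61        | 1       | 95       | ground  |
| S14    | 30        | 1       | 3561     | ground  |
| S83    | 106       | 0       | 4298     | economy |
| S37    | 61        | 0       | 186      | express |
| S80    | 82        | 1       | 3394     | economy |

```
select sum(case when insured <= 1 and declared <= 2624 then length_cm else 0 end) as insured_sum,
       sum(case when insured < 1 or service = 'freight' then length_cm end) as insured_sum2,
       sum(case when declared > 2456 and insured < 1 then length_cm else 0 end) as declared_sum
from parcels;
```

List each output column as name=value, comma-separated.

insured_sum=654, insured_sum2=436, declared_sum=292

[insured_sum: insured <= 1 and declared <= 2624]
parcel=S40: ✓ → 172
parcel=S28: ✓ → 28
parcel=S20: ✗
parcel=S50: ✓ → 83
parcel=S21: ✓ → 94
parcel=S74: ✓ → 155
parcel=S39: ✓ → 61
parcel=S14: ✗
parcel=S83: ✗
parcel=S37: ✓ → 61
parcel=S80: ✗
insured_sum = 172 + 28 + 83 + 94 + 155 + 61 + 61 = 654
—
[insured_sum2: insured < 1 or service = 'freight']
parcel=S40: ✗
parcel=S28: ✗
parcel=S20: ✓ → 92
parcel=S50: ✓ → 83
parcel=S21: ✓ → 94
parcel=S74: ✗
parcel=S39: ✗
parcel=S14: ✗
parcel=S83: ✓ → 106
parcel=S37: ✓ → 61
parcel=S80: ✗
insured_sum2 = 92 + 83 + 94 + 106 + 61 = 436
—
[declared_sum: declared > 2456 and insured < 1]
parcel=S40: ✗
parcel=S28: ✗
parcel=S20: ✓ → 92
parcel=S50: ✗
parcel=S21: ✓ → 94
parcel=S74: ✗
parcel=S39: ✗
parcel=S14: ✗
parcel=S83: ✓ → 106
parcel=S37: ✗
parcel=S80: ✗
declared_sum = 92 + 94 + 106 = 292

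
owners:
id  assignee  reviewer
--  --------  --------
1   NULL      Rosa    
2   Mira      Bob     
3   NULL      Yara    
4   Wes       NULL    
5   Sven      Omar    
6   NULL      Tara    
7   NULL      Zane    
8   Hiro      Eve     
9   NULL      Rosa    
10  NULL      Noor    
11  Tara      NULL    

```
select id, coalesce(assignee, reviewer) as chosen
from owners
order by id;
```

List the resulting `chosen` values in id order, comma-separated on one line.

Rosa, Mira, Yara, Wes, Sven, Tara, Zane, Hiro, Rosa, Noor, Tara

id=1: assignee=NULL, reviewer=Rosa → Rosa
id=2: assignee=Mira → Mira
id=3: assignee=NULL, reviewer=Yara → Yara
id=4: assignee=Wes → Wes
id=5: assignee=Sven → Sven
id=6: assignee=NULL, reviewer=Tara → Tara
id=7: assignee=NULL, reviewer=Zane → Zane
id=8: assignee=Hiro → Hiro
id=9: assignee=NULL, reviewer=Rosa → Rosa
id=10: assignee=NULL, reviewer=Noor → Noor
id=11: assignee=Tara → Tara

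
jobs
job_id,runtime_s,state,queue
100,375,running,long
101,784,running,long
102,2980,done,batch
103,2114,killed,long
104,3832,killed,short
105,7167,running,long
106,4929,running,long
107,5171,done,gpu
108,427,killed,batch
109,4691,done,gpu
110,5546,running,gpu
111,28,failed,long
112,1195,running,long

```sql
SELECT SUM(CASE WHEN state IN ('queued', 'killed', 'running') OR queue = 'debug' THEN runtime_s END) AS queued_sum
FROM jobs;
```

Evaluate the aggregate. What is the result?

job_id=100: ✓ → 375
job_id=101: ✓ → 784
job_id=102: ✗
job_id=103: ✓ → 2114
job_id=104: ✓ → 3832
job_id=105: ✓ → 7167
job_id=106: ✓ → 4929
job_id=107: ✗
job_id=108: ✓ → 427
job_id=109: ✗
job_id=110: ✓ → 5546
job_id=111: ✗
job_id=112: ✓ → 1195
queued_sum = 375 + 784 + 2114 + 3832 + 7167 + 4929 + 427 + 5546 + 1195 = 26369

26369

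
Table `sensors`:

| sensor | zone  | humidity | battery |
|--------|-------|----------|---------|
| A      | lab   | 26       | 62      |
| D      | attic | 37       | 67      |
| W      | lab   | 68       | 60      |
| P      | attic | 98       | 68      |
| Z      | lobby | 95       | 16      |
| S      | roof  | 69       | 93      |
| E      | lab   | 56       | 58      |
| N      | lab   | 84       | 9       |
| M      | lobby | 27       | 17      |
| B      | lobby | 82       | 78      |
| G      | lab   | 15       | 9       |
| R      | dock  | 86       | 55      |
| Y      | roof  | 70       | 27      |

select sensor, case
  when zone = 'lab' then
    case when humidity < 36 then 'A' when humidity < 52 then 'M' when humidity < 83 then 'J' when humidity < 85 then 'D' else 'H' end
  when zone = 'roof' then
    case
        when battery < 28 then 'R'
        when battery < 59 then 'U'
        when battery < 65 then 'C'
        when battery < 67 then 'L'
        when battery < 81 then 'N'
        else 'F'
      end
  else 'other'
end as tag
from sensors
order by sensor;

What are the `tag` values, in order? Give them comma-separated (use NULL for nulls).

sensor=A: zone='lab' → inner[humidity < 36] → A
sensor=B: zone='lobby' → outer ELSE → other
sensor=D: zone='attic' → outer ELSE → other
sensor=E: zone='lab' → inner[humidity < 83] → J
sensor=G: zone='lab' → inner[humidity < 36] → A
sensor=M: zone='lobby' → outer ELSE → other
sensor=N: zone='lab' → inner[humidity < 85] → D
sensor=P: zone='attic' → outer ELSE → other
sensor=R: zone='dock' → outer ELSE → other
sensor=S: zone='roof' → inner[ELSE] → F
sensor=W: zone='lab' → inner[humidity < 83] → J
sensor=Y: zone='roof' → inner[battery < 28] → R
sensor=Z: zone='lobby' → outer ELSE → other

A, other, other, J, A, other, D, other, other, F, J, R, other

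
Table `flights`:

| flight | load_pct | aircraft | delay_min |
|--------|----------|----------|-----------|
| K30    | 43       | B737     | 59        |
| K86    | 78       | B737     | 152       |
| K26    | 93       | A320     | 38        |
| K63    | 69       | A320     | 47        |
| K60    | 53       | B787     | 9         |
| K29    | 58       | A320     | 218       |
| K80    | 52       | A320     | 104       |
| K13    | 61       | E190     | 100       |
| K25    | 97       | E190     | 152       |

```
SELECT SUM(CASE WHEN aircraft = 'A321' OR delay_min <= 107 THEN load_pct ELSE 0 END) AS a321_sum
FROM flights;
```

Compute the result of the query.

flight=K30: ✓ → 43
flight=K86: ✗
flight=K26: ✓ → 93
flight=K63: ✓ → 69
flight=K60: ✓ → 53
flight=K29: ✗
flight=K80: ✓ → 52
flight=K13: ✓ → 61
flight=K25: ✗
a321_sum = 43 + 93 + 69 + 53 + 52 + 61 = 371

371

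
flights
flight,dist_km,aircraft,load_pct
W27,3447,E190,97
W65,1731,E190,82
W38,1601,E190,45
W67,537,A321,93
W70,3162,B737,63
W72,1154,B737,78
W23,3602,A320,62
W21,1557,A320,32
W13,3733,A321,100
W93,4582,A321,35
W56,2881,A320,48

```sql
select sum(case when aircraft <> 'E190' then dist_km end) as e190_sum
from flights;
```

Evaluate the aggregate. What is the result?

flight=W27: ✗
flight=W65: ✗
flight=W38: ✗
flight=W67: ✓ → 537
flight=W70: ✓ → 3162
flight=W72: ✓ → 1154
flight=W23: ✓ → 3602
flight=W21: ✓ → 1557
flight=W13: ✓ → 3733
flight=W93: ✓ → 4582
flight=W56: ✓ → 2881
e190_sum = 537 + 3162 + 1154 + 3602 + 1557 + 3733 + 4582 + 2881 = 21208

21208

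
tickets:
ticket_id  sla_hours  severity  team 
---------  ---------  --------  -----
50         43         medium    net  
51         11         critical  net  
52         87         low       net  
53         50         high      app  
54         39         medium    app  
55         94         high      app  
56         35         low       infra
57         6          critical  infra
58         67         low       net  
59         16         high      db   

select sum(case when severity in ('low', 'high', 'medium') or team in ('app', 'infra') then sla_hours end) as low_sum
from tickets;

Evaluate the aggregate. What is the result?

437

ticket_id=50: ✓ → 43
ticket_id=51: ✗
ticket_id=52: ✓ → 87
ticket_id=53: ✓ → 50
ticket_id=54: ✓ → 39
ticket_id=55: ✓ → 94
ticket_id=56: ✓ → 35
ticket_id=57: ✓ → 6
ticket_id=58: ✓ → 67
ticket_id=59: ✓ → 16
low_sum = 43 + 87 + 50 + 39 + 94 + 35 + 6 + 67 + 16 = 437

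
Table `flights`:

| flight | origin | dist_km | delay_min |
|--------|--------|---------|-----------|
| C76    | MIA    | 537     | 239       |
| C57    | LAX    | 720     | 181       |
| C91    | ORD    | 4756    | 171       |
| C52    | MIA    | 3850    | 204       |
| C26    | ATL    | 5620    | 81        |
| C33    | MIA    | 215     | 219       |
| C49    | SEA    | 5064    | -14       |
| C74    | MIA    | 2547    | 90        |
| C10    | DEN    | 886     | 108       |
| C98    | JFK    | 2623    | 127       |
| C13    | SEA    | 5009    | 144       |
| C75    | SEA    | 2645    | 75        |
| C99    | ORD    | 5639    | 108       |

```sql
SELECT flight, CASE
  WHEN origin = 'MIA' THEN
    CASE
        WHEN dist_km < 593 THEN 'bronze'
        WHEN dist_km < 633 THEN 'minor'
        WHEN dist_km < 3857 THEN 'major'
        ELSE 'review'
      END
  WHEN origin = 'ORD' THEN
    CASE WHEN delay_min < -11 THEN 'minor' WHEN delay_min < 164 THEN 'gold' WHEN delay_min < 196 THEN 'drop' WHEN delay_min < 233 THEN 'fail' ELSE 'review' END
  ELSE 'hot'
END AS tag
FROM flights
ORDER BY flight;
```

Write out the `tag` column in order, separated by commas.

flight=C10: origin='DEN' → outer ELSE → hot
flight=C13: origin='SEA' → outer ELSE → hot
flight=C26: origin='ATL' → outer ELSE → hot
flight=C33: origin='MIA' → inner[dist_km < 593] → bronze
flight=C49: origin='SEA' → outer ELSE → hot
flight=C52: origin='MIA' → inner[dist_km < 3857] → major
flight=C57: origin='LAX' → outer ELSE → hot
flight=C74: origin='MIA' → inner[dist_km < 3857] → major
flight=C75: origin='SEA' → outer ELSE → hot
flight=C76: origin='MIA' → inner[dist_km < 593] → bronze
flight=C91: origin='ORD' → inner[delay_min < 196] → drop
flight=C98: origin='JFK' → outer ELSE → hot
flight=C99: origin='ORD' → inner[delay_min < 164] → gold

hot, hot, hot, bronze, hot, major, hot, major, hot, bronze, drop, hot, gold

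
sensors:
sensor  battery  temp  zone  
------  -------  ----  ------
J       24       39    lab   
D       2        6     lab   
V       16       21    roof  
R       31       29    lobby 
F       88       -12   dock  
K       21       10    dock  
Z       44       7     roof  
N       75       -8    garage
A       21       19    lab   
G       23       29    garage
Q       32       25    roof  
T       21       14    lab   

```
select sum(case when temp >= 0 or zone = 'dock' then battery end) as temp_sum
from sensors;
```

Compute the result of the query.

sensor=J: ✓ → 24
sensor=D: ✓ → 2
sensor=V: ✓ → 16
sensor=R: ✓ → 31
sensor=F: ✓ → 88
sensor=K: ✓ → 21
sensor=Z: ✓ → 44
sensor=N: ✗
sensor=A: ✓ → 21
sensor=G: ✓ → 23
sensor=Q: ✓ → 32
sensor=T: ✓ → 21
temp_sum = 24 + 2 + 16 + 31 + 88 + 21 + 44 + 21 + 23 + 32 + 21 = 323

323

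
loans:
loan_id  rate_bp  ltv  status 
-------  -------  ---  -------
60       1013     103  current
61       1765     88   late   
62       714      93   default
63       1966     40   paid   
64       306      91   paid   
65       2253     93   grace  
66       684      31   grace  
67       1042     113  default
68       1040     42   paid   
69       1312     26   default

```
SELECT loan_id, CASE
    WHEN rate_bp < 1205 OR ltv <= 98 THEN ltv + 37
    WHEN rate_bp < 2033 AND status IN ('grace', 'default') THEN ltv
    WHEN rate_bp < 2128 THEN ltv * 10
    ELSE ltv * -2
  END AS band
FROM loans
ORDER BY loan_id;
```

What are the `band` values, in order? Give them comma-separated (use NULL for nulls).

loan_id=60: rate_bp < 1205 OR ltv <= 98 → 140
loan_id=61: rate_bp < 1205 OR ltv <= 98 → 125
loan_id=62: rate_bp < 1205 OR ltv <= 98 → 130
loan_id=63: rate_bp < 1205 OR ltv <= 98 → 77
loan_id=64: rate_bp < 1205 OR ltv <= 98 → 128
loan_id=65: rate_bp < 1205 OR ltv <= 98 → 130
loan_id=66: rate_bp < 1205 OR ltv <= 98 → 68
loan_id=67: rate_bp < 1205 OR ltv <= 98 → 150
loan_id=68: rate_bp < 1205 OR ltv <= 98 → 79
loan_id=69: rate_bp < 1205 OR ltv <= 98 → 63

140, 125, 130, 77, 128, 130, 68, 150, 79, 63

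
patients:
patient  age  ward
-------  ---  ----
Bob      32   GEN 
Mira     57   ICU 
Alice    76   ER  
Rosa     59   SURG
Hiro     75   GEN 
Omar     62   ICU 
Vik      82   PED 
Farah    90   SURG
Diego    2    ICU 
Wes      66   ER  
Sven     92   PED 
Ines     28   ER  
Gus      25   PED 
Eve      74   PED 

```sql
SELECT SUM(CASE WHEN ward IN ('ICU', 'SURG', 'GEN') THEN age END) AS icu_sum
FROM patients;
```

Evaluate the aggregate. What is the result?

patient=Bob: ✓ → 32
patient=Mira: ✓ → 57
patient=Alice: ✗
patient=Rosa: ✓ → 59
patient=Hiro: ✓ → 75
patient=Omar: ✓ → 62
patient=Vik: ✗
patient=Farah: ✓ → 90
patient=Diego: ✓ → 2
patient=Wes: ✗
patient=Sven: ✗
patient=Ines: ✗
patient=Gus: ✗
patient=Eve: ✗
icu_sum = 32 + 57 + 59 + 75 + 62 + 90 + 2 = 377

377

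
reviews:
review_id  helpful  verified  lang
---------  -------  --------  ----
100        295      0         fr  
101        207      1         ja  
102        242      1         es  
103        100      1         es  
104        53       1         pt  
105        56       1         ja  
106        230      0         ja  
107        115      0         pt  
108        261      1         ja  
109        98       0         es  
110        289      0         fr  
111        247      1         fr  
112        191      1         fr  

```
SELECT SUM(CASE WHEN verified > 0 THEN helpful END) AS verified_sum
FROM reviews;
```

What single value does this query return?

review_id=100: ✗
review_id=101: ✓ → 207
review_id=102: ✓ → 242
review_id=103: ✓ → 100
review_id=104: ✓ → 53
review_id=105: ✓ → 56
review_id=106: ✗
review_id=107: ✗
review_id=108: ✓ → 261
review_id=109: ✗
review_id=110: ✗
review_id=111: ✓ → 247
review_id=112: ✓ → 191
verified_sum = 207 + 242 + 100 + 53 + 56 + 261 + 247 + 191 = 1357

1357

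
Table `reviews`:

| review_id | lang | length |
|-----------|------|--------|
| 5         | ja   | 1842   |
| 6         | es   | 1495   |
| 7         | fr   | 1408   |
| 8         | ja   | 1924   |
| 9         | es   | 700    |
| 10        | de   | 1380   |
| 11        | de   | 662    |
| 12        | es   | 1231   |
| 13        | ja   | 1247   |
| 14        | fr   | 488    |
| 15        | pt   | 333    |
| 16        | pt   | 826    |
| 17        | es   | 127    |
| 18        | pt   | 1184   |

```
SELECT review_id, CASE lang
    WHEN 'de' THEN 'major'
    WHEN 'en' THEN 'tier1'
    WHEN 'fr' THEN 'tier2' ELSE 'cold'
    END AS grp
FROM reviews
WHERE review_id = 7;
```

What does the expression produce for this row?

review_id = 7: lang=fr, length=1408.
lang='de' → false
lang='en' → false
lang='fr' → true → tier2

tier2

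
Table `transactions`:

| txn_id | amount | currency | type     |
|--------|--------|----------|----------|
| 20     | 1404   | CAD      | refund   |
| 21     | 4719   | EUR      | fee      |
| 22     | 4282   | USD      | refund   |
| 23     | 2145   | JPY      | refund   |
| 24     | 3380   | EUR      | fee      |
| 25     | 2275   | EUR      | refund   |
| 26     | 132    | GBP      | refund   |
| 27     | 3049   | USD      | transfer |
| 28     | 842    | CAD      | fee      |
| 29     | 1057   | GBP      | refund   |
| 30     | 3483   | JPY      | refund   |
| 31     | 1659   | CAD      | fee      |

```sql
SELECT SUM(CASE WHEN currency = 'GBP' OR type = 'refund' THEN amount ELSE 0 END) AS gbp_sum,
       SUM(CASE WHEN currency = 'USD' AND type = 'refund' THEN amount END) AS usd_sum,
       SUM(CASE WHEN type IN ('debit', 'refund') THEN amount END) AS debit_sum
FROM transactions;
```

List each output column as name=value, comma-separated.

[gbp_sum: currency = 'GBP' OR type = 'refund']
txn_id=20: ✓ → 1404
txn_id=21: ✗
txn_id=22: ✓ → 4282
txn_id=23: ✓ → 2145
txn_id=24: ✗
txn_id=25: ✓ → 2275
txn_id=26: ✓ → 132
txn_id=27: ✗
txn_id=28: ✗
txn_id=29: ✓ → 1057
txn_id=30: ✓ → 3483
txn_id=31: ✗
gbp_sum = 1404 + 4282 + 2145 + 2275 + 132 + 1057 + 3483 = 14778
—
[usd_sum: currency = 'USD' AND type = 'refund']
txn_id=20: ✗
txn_id=21: ✗
txn_id=22: ✓ → 4282
txn_id=23: ✗
txn_id=24: ✗
txn_id=25: ✗
txn_id=26: ✗
txn_id=27: ✗
txn_id=28: ✗
txn_id=29: ✗
txn_id=30: ✗
txn_id=31: ✗
usd_sum = 4282
—
[debit_sum: type IN ('debit', 'refund')]
txn_id=20: ✓ → 1404
txn_id=21: ✗
txn_id=22: ✓ → 4282
txn_id=23: ✓ → 2145
txn_id=24: ✗
txn_id=25: ✓ → 2275
txn_id=26: ✓ → 132
txn_id=27: ✗
txn_id=28: ✗
txn_id=29: ✓ → 1057
txn_id=30: ✓ → 3483
txn_id=31: ✗
debit_sum = 1404 + 4282 + 2145 + 2275 + 132 + 1057 + 3483 = 14778

gbp_sum=14778, usd_sum=4282, debit_sum=14778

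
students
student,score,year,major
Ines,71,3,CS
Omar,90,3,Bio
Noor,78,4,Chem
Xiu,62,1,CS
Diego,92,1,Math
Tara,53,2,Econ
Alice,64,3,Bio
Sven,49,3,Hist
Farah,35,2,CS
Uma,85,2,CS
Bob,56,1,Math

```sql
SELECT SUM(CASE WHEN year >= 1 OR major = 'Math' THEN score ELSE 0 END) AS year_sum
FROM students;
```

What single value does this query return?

student=Ines: ✓ → 71
student=Omar: ✓ → 90
student=Noor: ✓ → 78
student=Xiu: ✓ → 62
student=Diego: ✓ → 92
student=Tara: ✓ → 53
student=Alice: ✓ → 64
student=Sven: ✓ → 49
student=Farah: ✓ → 35
student=Uma: ✓ → 85
student=Bob: ✓ → 56
year_sum = 71 + 90 + 78 + 62 + 92 + 53 + 64 + 49 + 35 + 85 + 56 = 735

735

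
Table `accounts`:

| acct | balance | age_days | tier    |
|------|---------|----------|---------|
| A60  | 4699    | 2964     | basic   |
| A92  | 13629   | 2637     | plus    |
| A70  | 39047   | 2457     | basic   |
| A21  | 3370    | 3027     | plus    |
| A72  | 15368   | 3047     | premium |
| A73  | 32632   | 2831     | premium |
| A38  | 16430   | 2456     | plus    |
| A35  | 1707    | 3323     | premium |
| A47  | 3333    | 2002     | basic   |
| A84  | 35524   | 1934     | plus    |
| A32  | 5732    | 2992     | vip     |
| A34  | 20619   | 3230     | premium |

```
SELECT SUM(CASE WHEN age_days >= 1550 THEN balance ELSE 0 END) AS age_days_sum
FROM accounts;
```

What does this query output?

acct=A60: ✓ → 4699
acct=A92: ✓ → 13629
acct=A70: ✓ → 39047
acct=A21: ✓ → 3370
acct=A72: ✓ → 15368
acct=A73: ✓ → 32632
acct=A38: ✓ → 16430
acct=A35: ✓ → 1707
acct=A47: ✓ → 3333
acct=A84: ✓ → 35524
acct=A32: ✓ → 5732
acct=A34: ✓ → 20619
age_days_sum = 4699 + 13629 + 39047 + 3370 + 15368 + 32632 + 16430 + 1707 + 3333 + 35524 + 5732 + 20619 = 192090

192090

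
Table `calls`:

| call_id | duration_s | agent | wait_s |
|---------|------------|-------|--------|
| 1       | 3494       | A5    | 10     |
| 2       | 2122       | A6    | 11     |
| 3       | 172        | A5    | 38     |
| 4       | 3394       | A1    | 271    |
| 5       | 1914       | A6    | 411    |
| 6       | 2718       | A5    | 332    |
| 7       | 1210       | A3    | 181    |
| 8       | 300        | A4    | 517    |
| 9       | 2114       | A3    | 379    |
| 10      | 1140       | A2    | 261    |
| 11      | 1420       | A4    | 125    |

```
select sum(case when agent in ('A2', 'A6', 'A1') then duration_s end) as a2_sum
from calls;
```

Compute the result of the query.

call_id=1: ✗
call_id=2: ✓ → 2122
call_id=3: ✗
call_id=4: ✓ → 3394
call_id=5: ✓ → 1914
call_id=6: ✗
call_id=7: ✗
call_id=8: ✗
call_id=9: ✗
call_id=10: ✓ → 1140
call_id=11: ✗
a2_sum = 2122 + 3394 + 1914 + 1140 = 8570

8570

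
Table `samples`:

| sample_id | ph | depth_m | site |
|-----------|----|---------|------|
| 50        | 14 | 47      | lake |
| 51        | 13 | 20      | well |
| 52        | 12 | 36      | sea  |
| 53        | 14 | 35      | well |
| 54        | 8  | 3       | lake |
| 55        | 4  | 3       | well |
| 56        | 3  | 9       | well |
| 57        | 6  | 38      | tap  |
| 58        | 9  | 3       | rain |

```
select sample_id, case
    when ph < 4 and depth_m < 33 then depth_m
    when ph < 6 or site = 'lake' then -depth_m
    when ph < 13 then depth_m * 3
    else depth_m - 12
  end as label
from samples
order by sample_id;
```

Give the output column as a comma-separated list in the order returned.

sample_id=50: ph < 6 or site = 'lake' → -47
sample_id=51: ELSE → 8
sample_id=52: ph < 13 → 108
sample_id=53: ELSE → 23
sample_id=54: ph < 6 or site = 'lake' → -3
sample_id=55: ph < 6 or site = 'lake' → -3
sample_id=56: ph < 4 and depth_m < 33 → 9
sample_id=57: ph < 13 → 114
sample_id=58: ph < 13 → 9

-47, 8, 108, 23, -3, -3, 9, 114, 9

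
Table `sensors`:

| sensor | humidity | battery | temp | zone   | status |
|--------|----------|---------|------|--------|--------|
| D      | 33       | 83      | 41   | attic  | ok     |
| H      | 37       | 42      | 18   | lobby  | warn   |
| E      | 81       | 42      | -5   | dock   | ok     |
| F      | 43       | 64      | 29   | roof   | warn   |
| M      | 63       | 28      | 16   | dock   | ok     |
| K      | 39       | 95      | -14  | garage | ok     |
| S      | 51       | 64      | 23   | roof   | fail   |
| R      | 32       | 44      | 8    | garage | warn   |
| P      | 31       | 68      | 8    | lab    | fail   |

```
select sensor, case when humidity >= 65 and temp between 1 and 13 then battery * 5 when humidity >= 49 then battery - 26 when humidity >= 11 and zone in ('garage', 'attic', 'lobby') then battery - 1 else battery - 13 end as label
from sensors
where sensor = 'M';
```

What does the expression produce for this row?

sensor = M: humidity=63, battery=28, temp=16, zone=dock, status=ok.
humidity >= 65 and temp between 1 and 13 → false
humidity >= 49 → true → 2

2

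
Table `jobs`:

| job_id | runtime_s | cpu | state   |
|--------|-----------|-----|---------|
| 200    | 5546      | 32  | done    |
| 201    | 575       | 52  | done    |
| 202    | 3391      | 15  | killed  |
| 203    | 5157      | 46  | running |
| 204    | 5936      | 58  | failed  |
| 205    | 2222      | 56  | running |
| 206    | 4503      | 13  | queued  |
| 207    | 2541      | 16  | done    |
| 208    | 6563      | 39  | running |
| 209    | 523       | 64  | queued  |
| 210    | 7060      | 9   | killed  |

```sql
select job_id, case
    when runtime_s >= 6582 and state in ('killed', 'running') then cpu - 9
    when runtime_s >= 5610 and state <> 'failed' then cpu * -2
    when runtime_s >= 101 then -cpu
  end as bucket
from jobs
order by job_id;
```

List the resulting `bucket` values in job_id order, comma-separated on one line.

job_id=200: runtime_s >= 101 → -32
job_id=201: runtime_s >= 101 → -52
job_id=202: runtime_s >= 101 → -15
job_id=203: runtime_s >= 101 → -46
job_id=204: runtime_s >= 101 → -58
job_id=205: runtime_s >= 101 → -56
job_id=206: runtime_s >= 101 → -13
job_id=207: runtime_s >= 101 → -16
job_id=208: runtime_s >= 5610 and state <> 'failed' → -78
job_id=209: runtime_s >= 101 → -64
job_id=210: runtime_s >= 6582 and state in ('killed', 'running') → 0

-32, -52, -15, -46, -58, -56, -13, -16, -78, -64, 0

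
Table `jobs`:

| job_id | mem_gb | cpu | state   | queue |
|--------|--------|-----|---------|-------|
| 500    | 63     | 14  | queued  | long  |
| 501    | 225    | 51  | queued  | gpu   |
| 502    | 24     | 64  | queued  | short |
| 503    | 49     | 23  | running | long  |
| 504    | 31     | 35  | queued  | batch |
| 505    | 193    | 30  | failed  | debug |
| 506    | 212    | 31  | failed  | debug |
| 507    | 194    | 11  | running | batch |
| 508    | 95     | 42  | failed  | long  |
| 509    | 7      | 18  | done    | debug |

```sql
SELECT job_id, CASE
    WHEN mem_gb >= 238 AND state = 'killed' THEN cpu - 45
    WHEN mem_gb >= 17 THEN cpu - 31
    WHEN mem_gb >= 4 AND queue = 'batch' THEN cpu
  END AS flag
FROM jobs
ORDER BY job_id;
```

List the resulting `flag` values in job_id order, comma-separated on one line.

-17, 20, 33, -8, 4, -1, 0, -20, 11, NULL

job_id=500: mem_gb >= 17 → -17
job_id=501: mem_gb >= 17 → 20
job_id=502: mem_gb >= 17 → 33
job_id=503: mem_gb >= 17 → -8
job_id=504: mem_gb >= 17 → 4
job_id=505: mem_gb >= 17 → -1
job_id=506: mem_gb >= 17 → 0
job_id=507: mem_gb >= 17 → -20
job_id=508: mem_gb >= 17 → 11
job_id=509: (no match → NULL) → NULL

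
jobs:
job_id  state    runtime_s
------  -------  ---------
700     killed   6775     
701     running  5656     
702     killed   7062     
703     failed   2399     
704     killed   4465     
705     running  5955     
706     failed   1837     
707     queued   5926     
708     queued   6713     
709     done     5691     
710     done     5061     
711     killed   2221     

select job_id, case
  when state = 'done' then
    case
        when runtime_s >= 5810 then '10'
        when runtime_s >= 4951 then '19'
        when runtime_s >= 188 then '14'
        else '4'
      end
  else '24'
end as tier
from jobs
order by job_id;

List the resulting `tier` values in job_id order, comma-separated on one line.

job_id=700: state='killed' → outer ELSE → 24
job_id=701: state='running' → outer ELSE → 24
job_id=702: state='killed' → outer ELSE → 24
job_id=703: state='failed' → outer ELSE → 24
job_id=704: state='killed' → outer ELSE → 24
job_id=705: state='running' → outer ELSE → 24
job_id=706: state='failed' → outer ELSE → 24
job_id=707: state='queued' → outer ELSE → 24
job_id=708: state='queued' → outer ELSE → 24
job_id=709: state='done' → inner[runtime_s >= 4951] → 19
job_id=710: state='done' → inner[runtime_s >= 4951] → 19
job_id=711: state='killed' → outer ELSE → 24

24, 24, 24, 24, 24, 24, 24, 24, 24, 19, 19, 24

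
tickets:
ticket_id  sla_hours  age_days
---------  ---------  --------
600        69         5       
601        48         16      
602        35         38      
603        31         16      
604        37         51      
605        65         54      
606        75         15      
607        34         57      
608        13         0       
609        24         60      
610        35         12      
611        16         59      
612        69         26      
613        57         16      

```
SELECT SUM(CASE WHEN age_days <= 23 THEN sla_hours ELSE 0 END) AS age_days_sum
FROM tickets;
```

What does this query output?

328

ticket_id=600: ✓ → 69
ticket_id=601: ✓ → 48
ticket_id=602: ✗
ticket_id=603: ✓ → 31
ticket_id=604: ✗
ticket_id=605: ✗
ticket_id=606: ✓ → 75
ticket_id=607: ✗
ticket_id=608: ✓ → 13
ticket_id=609: ✗
ticket_id=610: ✓ → 35
ticket_id=611: ✗
ticket_id=612: ✗
ticket_id=613: ✓ → 57
age_days_sum = 69 + 48 + 31 + 75 + 13 + 35 + 57 = 328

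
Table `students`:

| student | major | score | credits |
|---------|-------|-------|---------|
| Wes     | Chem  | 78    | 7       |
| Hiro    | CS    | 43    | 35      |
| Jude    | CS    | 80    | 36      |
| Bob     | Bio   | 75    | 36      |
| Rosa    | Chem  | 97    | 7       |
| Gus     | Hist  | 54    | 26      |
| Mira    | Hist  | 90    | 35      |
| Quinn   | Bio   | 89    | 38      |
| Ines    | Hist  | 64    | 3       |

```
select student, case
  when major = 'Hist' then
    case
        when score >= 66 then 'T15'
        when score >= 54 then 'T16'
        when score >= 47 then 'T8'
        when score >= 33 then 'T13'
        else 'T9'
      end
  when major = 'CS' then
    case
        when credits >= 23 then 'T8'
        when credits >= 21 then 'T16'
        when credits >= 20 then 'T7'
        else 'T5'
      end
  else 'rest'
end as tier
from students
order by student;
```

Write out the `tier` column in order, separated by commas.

rest, T16, T8, T16, T8, T15, rest, rest, rest

student=Bob: major='Bio' → outer ELSE → rest
student=Gus: major='Hist' → inner[score >= 54] → T16
student=Hiro: major='CS' → inner[credits >= 23] → T8
student=Ines: major='Hist' → inner[score >= 54] → T16
student=Jude: major='CS' → inner[credits >= 23] → T8
student=Mira: major='Hist' → inner[score >= 66] → T15
student=Quinn: major='Bio' → outer ELSE → rest
student=Rosa: major='Chem' → outer ELSE → rest
student=Wes: major='Chem' → outer ELSE → rest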